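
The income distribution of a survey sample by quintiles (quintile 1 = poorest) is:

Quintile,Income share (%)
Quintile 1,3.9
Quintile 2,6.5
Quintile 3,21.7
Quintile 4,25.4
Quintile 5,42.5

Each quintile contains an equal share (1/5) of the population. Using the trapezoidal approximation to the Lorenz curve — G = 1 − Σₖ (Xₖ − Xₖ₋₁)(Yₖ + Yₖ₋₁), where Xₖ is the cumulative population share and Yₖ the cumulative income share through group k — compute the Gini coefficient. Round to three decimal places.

Cumulative income shares Yₖ: 0.0390, 0.1040, 0.3210, 0.5750, 1.0000
Σ (Xₖ−Xₖ₋₁)(Yₖ+Yₖ₋₁) = (1/5)(0.0390+0.0000) + (1/5)(0.1040+0.0390) + (1/5)(0.3210+0.1040) + (1/5)(0.5750+0.3210) + (1/5)(1.0000+0.5750)
  = 0.0078 + 0.0286 + 0.0850 + 0.1792 + 0.3150 = 0.6156
G = 1 − 0.6156 = 0.3844

0.384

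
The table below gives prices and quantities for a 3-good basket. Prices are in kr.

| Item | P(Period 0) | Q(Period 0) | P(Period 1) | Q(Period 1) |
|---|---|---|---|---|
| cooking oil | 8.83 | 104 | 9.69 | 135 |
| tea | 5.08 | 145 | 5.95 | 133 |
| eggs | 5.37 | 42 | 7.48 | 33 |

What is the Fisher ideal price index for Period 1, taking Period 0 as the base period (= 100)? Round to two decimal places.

115.46

Laspeyres component (base-period weights):
ΣP(Period 1)Q(Period 0) = 9.69×104 + 5.95×145 + 7.48×42 = 1007.76 + 862.75 + 314.16 = 2184.67
ΣP(Period 0)Q(Period 0) = 8.83×104 + 5.08×145 + 5.37×42 = 918.32 + 736.6 + 225.54 = 1880.46
L = 2184.67 / 1880.46 × 100 = 116.1774
Paasche component (current-period weights):
ΣP(Period 1)Q(Period 1) = 9.69×135 + 5.95×133 + 7.48×33 = 1308.15 + 791.35 + 246.84 = 2346.34
ΣP(Period 0)Q(Period 1) = 8.83×135 + 5.08×133 + 5.37×33 = 1192.05 + 675.64 + 177.21 = 2044.9
P = 2346.34 / 2044.9 × 100 = 114.7411
Fisher = √(L × P) = √(116.1774 × 114.7411) = 115.4570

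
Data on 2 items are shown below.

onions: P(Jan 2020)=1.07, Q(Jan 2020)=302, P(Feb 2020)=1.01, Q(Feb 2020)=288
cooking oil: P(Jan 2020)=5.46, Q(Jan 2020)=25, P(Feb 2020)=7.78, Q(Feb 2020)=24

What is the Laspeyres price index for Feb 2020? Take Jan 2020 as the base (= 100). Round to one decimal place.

Laspeyres price index uses base-period quantities as weights.
ΣP(Feb 2020)·Q(Jan 2020) = 1.01×302 + 7.78×25 = 305.02 + 194.5 = 499.52
ΣP(Jan 2020)·Q(Jan 2020) = 1.07×302 + 5.46×25 = 323.14 + 136.5 = 459.64
Index = 499.52 / 459.64 × 100 = 108.6764

108.7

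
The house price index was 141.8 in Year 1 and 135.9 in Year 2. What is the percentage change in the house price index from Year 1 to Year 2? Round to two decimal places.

-4.16%

Change = (135.9 − 141.8) / 141.8 × 100
       = -5.9 / 141.8 × 100 = -4.1608%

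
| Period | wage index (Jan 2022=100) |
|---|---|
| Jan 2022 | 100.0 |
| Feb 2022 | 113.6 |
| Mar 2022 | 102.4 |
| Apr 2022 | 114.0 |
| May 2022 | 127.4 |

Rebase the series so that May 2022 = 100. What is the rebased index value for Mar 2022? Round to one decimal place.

Rebased(Mar 2022) = 102.4 / 127.4 × 100 = 80.3768

80.4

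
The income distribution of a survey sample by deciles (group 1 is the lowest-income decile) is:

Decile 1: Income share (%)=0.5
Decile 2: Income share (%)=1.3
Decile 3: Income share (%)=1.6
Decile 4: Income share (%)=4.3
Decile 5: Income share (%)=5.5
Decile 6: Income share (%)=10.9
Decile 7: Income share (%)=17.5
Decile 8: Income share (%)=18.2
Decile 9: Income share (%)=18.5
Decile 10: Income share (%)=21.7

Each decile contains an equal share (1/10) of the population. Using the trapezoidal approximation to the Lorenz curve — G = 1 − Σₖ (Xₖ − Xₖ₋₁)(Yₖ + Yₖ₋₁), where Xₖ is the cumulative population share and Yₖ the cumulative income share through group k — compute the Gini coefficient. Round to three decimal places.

Cumulative income shares Yₖ: 0.0050, 0.0180, 0.0340, 0.0770, 0.1320, 0.2410, 0.4160, 0.5980, 0.7830, 1.0000
Σ (Xₖ−Xₖ₋₁)(Yₖ+Yₖ₋₁) = (1/10)(0.0050+0.0000) + (1/10)(0.0180+0.0050) + (1/10)(0.0340+0.0180) + (1/10)(0.0770+0.0340) + (1/10)(0.1320+0.0770) + (1/10)(0.2410+0.1320) + (1/10)(0.4160+0.2410) + (1/10)(0.5980+0.4160) + (1/10)(0.7830+0.5980) + (1/10)(1.0000+0.7830)
  = 0.0005 + 0.0023 + 0.0052 + 0.0111 + 0.0209 + 0.0373 + 0.0657 + 0.1014 + 0.1381 + 0.1783 = 0.5608
G = 1 − 0.5608 = 0.4392

0.439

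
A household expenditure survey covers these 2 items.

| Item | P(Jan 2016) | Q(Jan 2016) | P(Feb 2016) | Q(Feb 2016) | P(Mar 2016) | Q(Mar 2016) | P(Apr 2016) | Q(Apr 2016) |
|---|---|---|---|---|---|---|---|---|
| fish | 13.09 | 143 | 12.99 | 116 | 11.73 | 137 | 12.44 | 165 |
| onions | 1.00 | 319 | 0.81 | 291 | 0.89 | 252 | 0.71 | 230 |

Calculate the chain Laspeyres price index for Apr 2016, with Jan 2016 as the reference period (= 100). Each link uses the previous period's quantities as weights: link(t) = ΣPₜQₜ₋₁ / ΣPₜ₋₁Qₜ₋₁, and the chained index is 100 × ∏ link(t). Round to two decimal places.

Link Jan 2016→Feb 2016:
ΣP(Feb 2016)Q(Jan 2016) = 12.99×143 + 0.81×319 = 1857.57 + 258.39 = 2115.96
ΣP(Jan 2016)Q(Jan 2016) = 13.09×143 + 1.00×319 = 1871.87 + 319 = 2190.87
link = 2115.96/2190.87 = 0.965808
Link Feb 2016→Mar 2016:
ΣP(Mar 2016)Q(Feb 2016) = 11.73×116 + 0.89×291 = 1360.68 + 258.99 = 1619.67
ΣP(Feb 2016)Q(Feb 2016) = 12.99×116 + 0.81×291 = 1506.84 + 235.71 = 1742.55
link = 1619.67/1742.55 = 0.929483
Link Mar 2016→Apr 2016:
ΣP(Apr 2016)Q(Mar 2016) = 12.44×137 + 0.71×252 = 1704.28 + 178.92 = 1883.2
ΣP(Mar 2016)Q(Mar 2016) = 11.73×137 + 0.89×252 = 1607.01 + 224.28 = 1831.29
link = 1883.2/1831.29 = 1.028346
Chained index = 100 × 0.965808 × 0.929483 × 1.028346 = 92.3148

92.31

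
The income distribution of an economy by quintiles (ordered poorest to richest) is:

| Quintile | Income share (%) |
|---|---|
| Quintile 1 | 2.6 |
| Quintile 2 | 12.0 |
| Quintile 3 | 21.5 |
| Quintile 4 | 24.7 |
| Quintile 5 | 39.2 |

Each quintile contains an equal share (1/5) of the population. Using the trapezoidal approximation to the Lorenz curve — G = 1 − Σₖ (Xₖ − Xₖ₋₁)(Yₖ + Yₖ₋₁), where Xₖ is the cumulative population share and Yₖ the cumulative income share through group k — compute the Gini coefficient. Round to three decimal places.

Cumulative income shares Yₖ: 0.0260, 0.1460, 0.3610, 0.6080, 1.0000
Σ (Xₖ−Xₖ₋₁)(Yₖ+Yₖ₋₁) = (1/5)(0.0260+0.0000) + (1/5)(0.1460+0.0260) + (1/5)(0.3610+0.1460) + (1/5)(0.6080+0.3610) + (1/5)(1.0000+0.6080)
  = 0.0052 + 0.0344 + 0.1014 + 0.1938 + 0.3216 = 0.6564
G = 1 − 0.6564 = 0.3436

0.344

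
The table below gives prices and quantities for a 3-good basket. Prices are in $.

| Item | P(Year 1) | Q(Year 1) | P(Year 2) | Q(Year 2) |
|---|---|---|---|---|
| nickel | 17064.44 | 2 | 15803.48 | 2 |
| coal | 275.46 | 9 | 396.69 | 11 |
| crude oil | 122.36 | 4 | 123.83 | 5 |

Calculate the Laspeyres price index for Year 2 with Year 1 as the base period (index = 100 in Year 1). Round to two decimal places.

96.16

Laspeyres price index uses base-period quantities as weights.
ΣP(Year 2)·Q(Year 1) = 15803.48×2 + 396.69×9 + 123.83×4 = 31606.96 + 3570.21 + 495.32 = 35672.49
ΣP(Year 1)·Q(Year 1) = 17064.44×2 + 275.46×9 + 122.36×4 = 34128.88 + 2479.14 + 489.44 = 37097.46
Index = 35672.49 / 37097.46 × 100 = 96.1588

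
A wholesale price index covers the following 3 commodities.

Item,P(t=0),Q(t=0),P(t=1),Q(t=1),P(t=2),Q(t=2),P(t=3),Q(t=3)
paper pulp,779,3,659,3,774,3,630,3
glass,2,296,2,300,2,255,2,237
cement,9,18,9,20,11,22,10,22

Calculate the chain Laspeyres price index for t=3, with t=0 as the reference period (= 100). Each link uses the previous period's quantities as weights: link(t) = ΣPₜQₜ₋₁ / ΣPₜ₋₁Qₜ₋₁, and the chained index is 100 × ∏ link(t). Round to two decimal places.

85.82

Link t=0→t=1:
ΣP(t=1)Q(t=0) = 659×3 + 2×296 + 9×18 = 1977 + 592 + 162 = 2731
ΣP(t=0)Q(t=0) = 779×3 + 2×296 + 9×18 = 2337 + 592 + 162 = 3091
link = 2731/3091 = 0.883533
Link t=1→t=2:
ΣP(t=2)Q(t=1) = 774×3 + 2×300 + 11×20 = 2322 + 600 + 220 = 3142
ΣP(t=1)Q(t=1) = 659×3 + 2×300 + 9×20 = 1977 + 600 + 180 = 2757
link = 3142/2757 = 1.139645
Link t=2→t=3:
ΣP(t=3)Q(t=2) = 630×3 + 2×255 + 10×22 = 1890 + 510 + 220 = 2620
ΣP(t=2)Q(t=2) = 774×3 + 2×255 + 11×22 = 2322 + 510 + 242 = 3074
link = 2620/3074 = 0.852310
Chained index = 100 × 0.883533 × 1.139645 × 0.852310 = 85.8202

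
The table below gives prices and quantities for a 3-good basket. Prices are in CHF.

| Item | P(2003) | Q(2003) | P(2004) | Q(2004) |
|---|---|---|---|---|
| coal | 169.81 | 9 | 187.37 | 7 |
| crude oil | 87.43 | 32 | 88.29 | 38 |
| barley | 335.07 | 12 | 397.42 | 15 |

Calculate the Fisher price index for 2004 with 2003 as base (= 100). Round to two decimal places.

Laspeyres component (base-period weights):
ΣP(2004)Q(2003) = 187.37×9 + 88.29×32 + 397.42×12 = 1686.33 + 2825.28 + 4769.04 = 9280.65
ΣP(2003)Q(2003) = 169.81×9 + 87.43×32 + 335.07×12 = 1528.29 + 2797.76 + 4020.84 = 8346.89
L = 9280.65 / 8346.89 × 100 = 111.1869
Paasche component (current-period weights):
ΣP(2004)Q(2004) = 187.37×7 + 88.29×38 + 397.42×15 = 1311.59 + 3355.02 + 5961.3 = 10627.91
ΣP(2003)Q(2004) = 169.81×7 + 87.43×38 + 335.07×15 = 1188.67 + 3322.34 + 5026.05 = 9537.06
P = 10627.91 / 9537.06 × 100 = 111.4380
Fisher = √(L × P) = √(111.1869 × 111.4380) = 111.3124

111.31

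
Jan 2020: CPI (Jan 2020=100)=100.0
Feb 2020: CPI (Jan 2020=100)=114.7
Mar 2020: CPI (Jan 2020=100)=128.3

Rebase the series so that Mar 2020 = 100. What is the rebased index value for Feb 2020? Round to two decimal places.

Rebased(Feb 2020) = 114.7 / 128.3 × 100 = 89.3998

89.40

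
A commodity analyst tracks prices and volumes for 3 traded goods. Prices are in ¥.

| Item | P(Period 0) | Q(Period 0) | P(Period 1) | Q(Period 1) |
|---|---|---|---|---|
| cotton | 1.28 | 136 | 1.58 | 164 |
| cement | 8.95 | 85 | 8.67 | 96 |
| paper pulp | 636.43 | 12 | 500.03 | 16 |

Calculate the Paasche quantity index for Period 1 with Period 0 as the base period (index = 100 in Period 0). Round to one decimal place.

Paasche quantity index uses current-period prices as weights.
ΣP(Period 1)·Q(Period 1) = 1.58×164 + 8.67×96 + 500.03×16 = 259.12 + 832.32 + 8000.48 = 9091.92
ΣP(Period 1)·Q(Period 0) = 1.58×136 + 8.67×85 + 500.03×12 = 214.88 + 736.95 + 6000.36 = 6952.19
Index = 9091.92 / 6952.19 × 100 = 130.7778

130.8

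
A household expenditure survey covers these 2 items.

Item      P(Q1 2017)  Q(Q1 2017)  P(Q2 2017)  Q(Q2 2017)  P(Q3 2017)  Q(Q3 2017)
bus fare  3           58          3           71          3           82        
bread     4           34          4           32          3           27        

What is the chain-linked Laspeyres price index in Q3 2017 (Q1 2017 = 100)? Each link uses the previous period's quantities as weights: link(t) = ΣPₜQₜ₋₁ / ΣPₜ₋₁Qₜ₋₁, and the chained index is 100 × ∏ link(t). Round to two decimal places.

90.62

Link Q1 2017→Q2 2017:
ΣP(Q2 2017)Q(Q1 2017) = 3×58 + 4×34 = 174 + 136 = 310
ΣP(Q1 2017)Q(Q1 2017) = 3×58 + 4×34 = 174 + 136 = 310
link = 310/310 = 1.000000
Link Q2 2017→Q3 2017:
ΣP(Q3 2017)Q(Q2 2017) = 3×71 + 3×32 = 213 + 96 = 309
ΣP(Q2 2017)Q(Q2 2017) = 3×71 + 4×32 = 213 + 128 = 341
link = 309/341 = 0.906158
Chained index = 100 × 1.000000 × 0.906158 = 90.6158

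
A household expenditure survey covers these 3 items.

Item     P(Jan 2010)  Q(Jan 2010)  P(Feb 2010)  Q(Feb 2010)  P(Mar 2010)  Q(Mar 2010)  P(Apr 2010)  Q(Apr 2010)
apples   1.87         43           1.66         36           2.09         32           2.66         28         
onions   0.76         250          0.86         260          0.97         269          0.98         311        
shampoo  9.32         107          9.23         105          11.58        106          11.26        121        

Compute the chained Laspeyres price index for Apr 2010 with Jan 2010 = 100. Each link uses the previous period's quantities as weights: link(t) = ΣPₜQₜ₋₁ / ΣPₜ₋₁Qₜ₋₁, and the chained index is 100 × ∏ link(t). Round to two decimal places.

122.80

Link Jan 2010→Feb 2010:
ΣP(Feb 2010)Q(Jan 2010) = 1.66×43 + 0.86×250 + 9.23×107 = 71.38 + 215 + 987.61 = 1273.99
ΣP(Jan 2010)Q(Jan 2010) = 1.87×43 + 0.76×250 + 9.32×107 = 80.41 + 190 + 997.24 = 1267.65
link = 1273.99/1267.65 = 1.005001
Link Feb 2010→Mar 2010:
ΣP(Mar 2010)Q(Feb 2010) = 2.09×36 + 0.97×260 + 11.58×105 = 75.24 + 252.2 + 1215.9 = 1543.34
ΣP(Feb 2010)Q(Feb 2010) = 1.66×36 + 0.86×260 + 9.23×105 = 59.76 + 223.6 + 969.15 = 1252.51
link = 1543.34/1252.51 = 1.232198
Link Mar 2010→Apr 2010:
ΣP(Apr 2010)Q(Mar 2010) = 2.66×32 + 0.98×269 + 11.26×106 = 85.12 + 263.62 + 1193.56 = 1542.3
ΣP(Mar 2010)Q(Mar 2010) = 2.09×32 + 0.97×269 + 11.58×106 = 66.88 + 260.93 + 1227.48 = 1555.29
link = 1542.3/1555.29 = 0.991648
Chained index = 100 × 1.005001 × 1.232198 × 0.991648 = 122.8017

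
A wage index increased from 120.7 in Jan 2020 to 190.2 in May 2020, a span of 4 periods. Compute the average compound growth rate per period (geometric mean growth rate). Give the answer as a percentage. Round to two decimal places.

12.04%

Growth factor = (190.2/120.7)^(1/4) = (1.575808)^(1/4) = 1.120407
Growth rate = 1.120407 − 1 = 0.120407 = 12.0407%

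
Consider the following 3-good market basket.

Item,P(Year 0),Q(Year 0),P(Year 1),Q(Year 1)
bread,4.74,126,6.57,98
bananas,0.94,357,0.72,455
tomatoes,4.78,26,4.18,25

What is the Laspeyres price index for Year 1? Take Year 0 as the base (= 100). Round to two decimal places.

112.91

Laspeyres price index uses base-period quantities as weights.
ΣP(Year 1)·Q(Year 0) = 6.57×126 + 0.72×357 + 4.18×26 = 827.82 + 257.04 + 108.68 = 1193.54
ΣP(Year 0)·Q(Year 0) = 4.74×126 + 0.94×357 + 4.78×26 = 597.24 + 335.58 + 124.28 = 1057.1
Index = 1193.54 / 1057.1 × 100 = 112.9070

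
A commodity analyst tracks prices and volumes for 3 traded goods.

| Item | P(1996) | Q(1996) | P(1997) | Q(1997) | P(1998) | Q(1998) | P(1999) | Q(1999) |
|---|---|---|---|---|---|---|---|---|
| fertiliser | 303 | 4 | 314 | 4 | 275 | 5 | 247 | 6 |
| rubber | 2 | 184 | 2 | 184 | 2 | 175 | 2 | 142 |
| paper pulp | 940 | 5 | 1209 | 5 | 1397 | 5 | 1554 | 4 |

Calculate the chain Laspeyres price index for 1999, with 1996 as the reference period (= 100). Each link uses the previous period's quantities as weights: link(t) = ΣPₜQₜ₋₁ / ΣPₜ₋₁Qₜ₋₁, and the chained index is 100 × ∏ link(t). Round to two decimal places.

144.57

Link 1996→1997:
ΣP(1997)Q(1996) = 314×4 + 2×184 + 1209×5 = 1256 + 368 + 6045 = 7669
ΣP(1996)Q(1996) = 303×4 + 2×184 + 940×5 = 1212 + 368 + 4700 = 6280
link = 7669/6280 = 1.221178
Link 1997→1998:
ΣP(1998)Q(1997) = 275×4 + 2×184 + 1397×5 = 1100 + 368 + 6985 = 8453
ΣP(1997)Q(1997) = 314×4 + 2×184 + 1209×5 = 1256 + 368 + 6045 = 7669
link = 8453/7669 = 1.102230
Link 1998→1999:
ΣP(1999)Q(1998) = 247×5 + 2×175 + 1554×5 = 1235 + 350 + 7770 = 9355
ΣP(1998)Q(1998) = 275×5 + 2×175 + 1397×5 = 1375 + 350 + 6985 = 8710
link = 9355/8710 = 1.074053
Chained index = 100 × 1.221178 × 1.102230 × 1.074053 = 144.5696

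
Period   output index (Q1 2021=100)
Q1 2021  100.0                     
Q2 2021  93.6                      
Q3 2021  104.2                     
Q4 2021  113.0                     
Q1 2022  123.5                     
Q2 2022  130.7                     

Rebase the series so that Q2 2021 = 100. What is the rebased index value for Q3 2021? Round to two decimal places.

Rebased(Q3 2021) = 104.2 / 93.6 × 100 = 111.3248

111.32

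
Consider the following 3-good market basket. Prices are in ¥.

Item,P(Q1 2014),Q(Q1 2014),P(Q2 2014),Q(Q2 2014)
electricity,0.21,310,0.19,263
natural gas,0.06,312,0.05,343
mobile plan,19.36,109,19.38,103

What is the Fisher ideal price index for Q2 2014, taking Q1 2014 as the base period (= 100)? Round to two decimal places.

Laspeyres component (base-period weights):
ΣP(Q2 2014)Q(Q1 2014) = 0.19×310 + 0.05×312 + 19.38×109 = 58.9 + 15.6 + 2112.42 = 2186.92
ΣP(Q1 2014)Q(Q1 2014) = 0.21×310 + 0.06×312 + 19.36×109 = 65.1 + 18.72 + 2110.24 = 2194.06
L = 2186.92 / 2194.06 × 100 = 99.6746
Paasche component (current-period weights):
ΣP(Q2 2014)Q(Q2 2014) = 0.19×263 + 0.05×343 + 19.38×103 = 49.97 + 17.15 + 1996.14 = 2063.26
ΣP(Q1 2014)Q(Q2 2014) = 0.21×263 + 0.06×343 + 19.36×103 = 55.23 + 20.58 + 1994.08 = 2069.89
P = 2063.26 / 2069.89 × 100 = 99.6797
Fisher = √(L × P) = √(99.6746 × 99.6797) = 99.6771

99.68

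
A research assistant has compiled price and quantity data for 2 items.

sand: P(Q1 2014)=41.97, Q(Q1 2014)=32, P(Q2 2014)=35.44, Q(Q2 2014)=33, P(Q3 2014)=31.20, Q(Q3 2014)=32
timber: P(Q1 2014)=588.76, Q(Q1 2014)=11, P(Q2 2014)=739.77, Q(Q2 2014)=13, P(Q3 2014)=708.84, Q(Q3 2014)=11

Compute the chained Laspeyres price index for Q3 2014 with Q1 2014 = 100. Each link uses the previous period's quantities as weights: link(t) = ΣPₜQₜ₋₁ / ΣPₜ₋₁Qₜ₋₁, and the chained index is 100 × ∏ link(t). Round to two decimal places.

Link Q1 2014→Q2 2014:
ΣP(Q2 2014)Q(Q1 2014) = 35.44×32 + 739.77×11 = 1134.08 + 8137.47 = 9271.55
ΣP(Q1 2014)Q(Q1 2014) = 41.97×32 + 588.76×11 = 1343.04 + 6476.36 = 7819.4
link = 9271.55/7819.4 = 1.185711
Link Q2 2014→Q3 2014:
ΣP(Q3 2014)Q(Q2 2014) = 31.20×33 + 708.84×13 = 1029.6 + 9214.92 = 10244.52
ΣP(Q2 2014)Q(Q2 2014) = 35.44×33 + 739.77×13 = 1169.52 + 9617.01 = 10786.53
link = 10244.52/10786.53 = 0.949751
Chained index = 100 × 1.185711 × 0.949751 = 112.6131

112.61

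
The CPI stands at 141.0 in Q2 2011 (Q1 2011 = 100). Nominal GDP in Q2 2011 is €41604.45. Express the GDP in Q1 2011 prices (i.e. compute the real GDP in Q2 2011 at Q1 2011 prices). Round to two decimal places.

Real = Nominal ÷ (Index/100) = 41604.45 ÷ (141.0/100)
     = 41604.45 ÷ 1.410 = 29506.7021

29506.70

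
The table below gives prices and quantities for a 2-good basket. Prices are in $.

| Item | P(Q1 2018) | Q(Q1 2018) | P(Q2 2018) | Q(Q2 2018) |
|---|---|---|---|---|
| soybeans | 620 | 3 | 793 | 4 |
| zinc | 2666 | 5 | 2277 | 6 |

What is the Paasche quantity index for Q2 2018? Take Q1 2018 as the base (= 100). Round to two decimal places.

Paasche quantity index uses current-period prices as weights.
ΣP(Q2 2018)·Q(Q2 2018) = 793×4 + 2277×6 = 3172 + 13662 = 16834
ΣP(Q2 2018)·Q(Q1 2018) = 793×3 + 2277×5 = 2379 + 11385 = 13764
Index = 16834 / 13764 × 100 = 122.3046

122.30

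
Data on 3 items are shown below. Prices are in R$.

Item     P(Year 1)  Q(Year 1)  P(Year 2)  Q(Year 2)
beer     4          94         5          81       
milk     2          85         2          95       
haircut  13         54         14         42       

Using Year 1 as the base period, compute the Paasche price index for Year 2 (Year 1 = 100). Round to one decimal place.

111.6

Paasche price index uses current-period quantities as weights.
ΣP(Year 2)·Q(Year 2) = 5×81 + 2×95 + 14×42 = 405 + 190 + 588 = 1183
ΣP(Year 1)·Q(Year 2) = 4×81 + 2×95 + 13×42 = 324 + 190 + 546 = 1060
Index = 1183 / 1060 × 100 = 111.6038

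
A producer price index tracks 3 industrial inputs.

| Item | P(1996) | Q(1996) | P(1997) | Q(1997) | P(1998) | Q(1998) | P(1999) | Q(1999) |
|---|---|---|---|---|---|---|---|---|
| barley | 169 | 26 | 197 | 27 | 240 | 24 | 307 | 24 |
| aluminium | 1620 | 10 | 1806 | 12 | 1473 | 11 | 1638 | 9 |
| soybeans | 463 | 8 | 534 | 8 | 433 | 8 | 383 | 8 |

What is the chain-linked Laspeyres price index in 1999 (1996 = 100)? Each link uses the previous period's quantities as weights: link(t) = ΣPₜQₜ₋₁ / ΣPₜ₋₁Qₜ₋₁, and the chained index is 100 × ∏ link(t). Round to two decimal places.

111.69

Link 1996→1997:
ΣP(1997)Q(1996) = 197×26 + 1806×10 + 534×8 = 5122 + 18060 + 4272 = 27454
ΣP(1996)Q(1996) = 169×26 + 1620×10 + 463×8 = 4394 + 16200 + 3704 = 24298
link = 27454/24298 = 1.129887
Link 1997→1998:
ΣP(1998)Q(1997) = 240×27 + 1473×12 + 433×8 = 6480 + 17676 + 3464 = 27620
ΣP(1997)Q(1997) = 197×27 + 1806×12 + 534×8 = 5319 + 21672 + 4272 = 31263
link = 27620/31263 = 0.883472
Link 1998→1999:
ΣP(1999)Q(1998) = 307×24 + 1638×11 + 383×8 = 7368 + 18018 + 3064 = 28450
ΣP(1998)Q(1998) = 240×24 + 1473×11 + 433×8 = 5760 + 16203 + 3464 = 25427
link = 28450/25427 = 1.118889
Chained index = 100 × 1.129887 × 0.883472 × 1.118889 = 111.6903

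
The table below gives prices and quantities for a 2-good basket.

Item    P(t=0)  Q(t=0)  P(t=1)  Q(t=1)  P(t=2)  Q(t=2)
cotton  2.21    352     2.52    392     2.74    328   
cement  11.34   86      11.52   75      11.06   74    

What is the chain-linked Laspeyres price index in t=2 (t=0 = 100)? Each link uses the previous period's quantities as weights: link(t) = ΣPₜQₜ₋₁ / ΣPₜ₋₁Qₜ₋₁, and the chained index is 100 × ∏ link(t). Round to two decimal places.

110.10

Link t=0→t=1:
ΣP(t=1)Q(t=0) = 2.52×352 + 11.52×86 = 887.04 + 990.72 = 1877.76
ΣP(t=0)Q(t=0) = 2.21×352 + 11.34×86 = 777.92 + 975.24 = 1753.16
link = 1877.76/1753.16 = 1.071072
Link t=1→t=2:
ΣP(t=2)Q(t=1) = 2.74×392 + 11.06×75 = 1074.08 + 829.5 = 1903.58
ΣP(t=1)Q(t=1) = 2.52×392 + 11.52×75 = 987.84 + 864 = 1851.84
link = 1903.58/1851.84 = 1.027940
Chained index = 100 × 1.071072 × 1.027940 = 110.0997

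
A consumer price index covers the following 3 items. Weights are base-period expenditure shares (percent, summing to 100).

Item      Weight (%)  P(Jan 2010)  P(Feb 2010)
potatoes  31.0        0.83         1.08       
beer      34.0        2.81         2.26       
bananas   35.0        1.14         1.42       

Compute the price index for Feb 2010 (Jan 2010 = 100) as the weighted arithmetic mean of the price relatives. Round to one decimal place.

potatoes: 31.0 × (1.08/0.83) = 31.0 × 1.301205 = 40.3373
beer: 34.0 × (2.26/2.81) = 34.0 × 0.804270 = 27.3452
bananas: 35.0 × (1.42/1.14) = 35.0 × 1.245614 = 43.5965
Index = Σ wᵢ·(p₁ᵢ/p₀ᵢ) = 40.3373 + 27.3452 + 43.5965 = 111.2790

111.3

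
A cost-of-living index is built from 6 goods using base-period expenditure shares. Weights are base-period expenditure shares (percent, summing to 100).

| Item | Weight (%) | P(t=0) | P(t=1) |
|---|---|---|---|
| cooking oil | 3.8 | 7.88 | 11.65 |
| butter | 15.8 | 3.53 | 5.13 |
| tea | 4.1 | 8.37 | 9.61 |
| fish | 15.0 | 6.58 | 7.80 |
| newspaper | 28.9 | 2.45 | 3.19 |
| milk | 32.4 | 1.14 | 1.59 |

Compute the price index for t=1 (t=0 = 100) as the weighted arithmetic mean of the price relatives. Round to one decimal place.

133.9

cooking oil: 3.8 × (11.65/7.88) = 3.8 × 1.478426 = 5.6180
butter: 15.8 × (5.13/3.53) = 15.8 × 1.453258 = 22.9615
tea: 4.1 × (9.61/8.37) = 4.1 × 1.148148 = 4.7074
fish: 15.0 × (7.80/6.58) = 15.0 × 1.185410 = 17.7812
newspaper: 28.9 × (3.19/2.45) = 28.9 × 1.302041 = 37.6290
milk: 32.4 × (1.59/1.14) = 32.4 × 1.394737 = 45.1895
Index = Σ wᵢ·(p₁ᵢ/p₀ᵢ) = 5.6180 + 22.9615 + 4.7074 + 17.7812 + 37.6290 + 45.1895 = 133.8865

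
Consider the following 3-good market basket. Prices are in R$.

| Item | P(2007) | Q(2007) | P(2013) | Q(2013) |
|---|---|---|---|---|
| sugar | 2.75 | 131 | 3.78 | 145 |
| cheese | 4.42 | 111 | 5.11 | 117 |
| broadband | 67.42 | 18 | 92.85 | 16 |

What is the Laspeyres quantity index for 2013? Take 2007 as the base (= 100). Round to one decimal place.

96.6

Laspeyres quantity index uses base-period prices as weights.
ΣP(2007)·Q(2013) = 2.75×145 + 4.42×117 + 67.42×16 = 398.75 + 517.14 + 1078.72 = 1994.61
ΣP(2007)·Q(2007) = 2.75×131 + 4.42×111 + 67.42×18 = 360.25 + 490.62 + 1213.56 = 2064.43
Index = 1994.61 / 2064.43 × 100 = 96.6180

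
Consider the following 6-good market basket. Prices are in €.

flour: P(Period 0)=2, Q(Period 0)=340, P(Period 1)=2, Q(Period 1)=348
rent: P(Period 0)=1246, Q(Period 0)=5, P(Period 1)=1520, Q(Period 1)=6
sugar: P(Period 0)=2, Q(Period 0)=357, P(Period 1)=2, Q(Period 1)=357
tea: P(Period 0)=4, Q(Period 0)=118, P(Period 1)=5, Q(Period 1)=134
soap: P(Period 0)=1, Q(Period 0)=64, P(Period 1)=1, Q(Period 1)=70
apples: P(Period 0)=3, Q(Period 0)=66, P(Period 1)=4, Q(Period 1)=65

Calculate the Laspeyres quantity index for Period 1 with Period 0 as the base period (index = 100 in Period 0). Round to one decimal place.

Laspeyres quantity index uses base-period prices as weights.
ΣP(Period 0)·Q(Period 1) = 2×348 + 1246×6 + 2×357 + 4×134 + 1×70 + 3×65 = 696 + 7476 + 714 + 536 + 70 + 195 = 9687
ΣP(Period 0)·Q(Period 0) = 2×340 + 1246×5 + 2×357 + 4×118 + 1×64 + 3×66 = 680 + 6230 + 714 + 472 + 64 + 198 = 8358
Index = 9687 / 8358 × 100 = 115.9009

115.9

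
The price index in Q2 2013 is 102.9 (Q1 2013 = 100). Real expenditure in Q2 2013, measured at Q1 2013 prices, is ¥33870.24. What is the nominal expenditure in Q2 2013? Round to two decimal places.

34852.48

Nominal = Real × (Index/100) = 33870.24 × (102.9/100)
        = 33870.24 × 1.029 = 34852.4770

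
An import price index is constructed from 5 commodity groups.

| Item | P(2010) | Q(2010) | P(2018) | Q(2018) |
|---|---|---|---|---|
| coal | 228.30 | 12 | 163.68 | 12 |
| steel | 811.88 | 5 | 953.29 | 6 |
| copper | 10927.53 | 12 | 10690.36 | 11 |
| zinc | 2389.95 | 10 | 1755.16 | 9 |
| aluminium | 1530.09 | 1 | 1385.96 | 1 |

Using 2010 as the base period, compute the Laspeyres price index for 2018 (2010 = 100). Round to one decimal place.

94.2

Laspeyres price index uses base-period quantities as weights.
ΣP(2018)·Q(2010) = 163.68×12 + 953.29×5 + 10690.36×12 + 1755.16×10 + 1385.96×1 = 1964.16 + 4766.45 + 128284.32 + 17551.6 + 1385.96 = 153952.49
ΣP(2010)·Q(2010) = 228.30×12 + 811.88×5 + 10927.53×12 + 2389.95×10 + 1530.09×1 = 2739.6 + 4059.4 + 131130.36 + 23899.5 + 1530.09 = 163358.95
Index = 153952.49 / 163358.95 × 100 = 94.2418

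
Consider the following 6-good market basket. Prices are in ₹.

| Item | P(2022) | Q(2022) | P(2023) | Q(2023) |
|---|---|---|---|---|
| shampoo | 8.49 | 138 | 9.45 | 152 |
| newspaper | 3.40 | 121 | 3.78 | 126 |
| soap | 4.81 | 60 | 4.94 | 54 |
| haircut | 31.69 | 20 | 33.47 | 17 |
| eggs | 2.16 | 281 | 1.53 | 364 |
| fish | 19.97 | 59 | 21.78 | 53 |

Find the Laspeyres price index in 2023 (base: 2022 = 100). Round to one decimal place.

Laspeyres price index uses base-period quantities as weights.
ΣP(2023)·Q(2022) = 9.45×138 + 3.78×121 + 4.94×60 + 33.47×20 + 1.53×281 + 21.78×59 = 1304.1 + 457.38 + 296.4 + 669.4 + 429.93 + 1285.02 = 4442.23
ΣP(2022)·Q(2022) = 8.49×138 + 3.40×121 + 4.81×60 + 31.69×20 + 2.16×281 + 19.97×59 = 1171.62 + 411.4 + 288.6 + 633.8 + 606.96 + 1178.23 = 4290.61
Index = 4442.23 / 4290.61 × 100 = 103.5338

103.5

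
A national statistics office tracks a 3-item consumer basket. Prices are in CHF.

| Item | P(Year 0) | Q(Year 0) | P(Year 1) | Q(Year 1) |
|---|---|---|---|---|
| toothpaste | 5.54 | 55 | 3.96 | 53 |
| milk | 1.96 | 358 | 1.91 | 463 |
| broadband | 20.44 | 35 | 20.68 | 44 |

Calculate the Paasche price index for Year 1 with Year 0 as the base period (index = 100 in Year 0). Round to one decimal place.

95.4

Paasche price index uses current-period quantities as weights.
ΣP(Year 1)·Q(Year 1) = 3.96×53 + 1.91×463 + 20.68×44 = 209.88 + 884.33 + 909.92 = 2004.13
ΣP(Year 0)·Q(Year 1) = 5.54×53 + 1.96×463 + 20.44×44 = 293.62 + 907.48 + 899.36 = 2100.46
Index = 2004.13 / 2100.46 × 100 = 95.4139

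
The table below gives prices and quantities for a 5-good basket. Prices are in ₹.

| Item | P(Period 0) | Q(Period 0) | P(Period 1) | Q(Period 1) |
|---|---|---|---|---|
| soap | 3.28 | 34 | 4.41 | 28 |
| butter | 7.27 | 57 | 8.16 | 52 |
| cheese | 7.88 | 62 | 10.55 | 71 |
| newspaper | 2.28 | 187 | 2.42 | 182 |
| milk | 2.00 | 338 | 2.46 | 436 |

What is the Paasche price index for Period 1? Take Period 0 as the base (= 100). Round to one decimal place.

121.3

Paasche price index uses current-period quantities as weights.
ΣP(Period 1)·Q(Period 1) = 4.41×28 + 8.16×52 + 10.55×71 + 2.42×182 + 2.46×436 = 123.48 + 424.32 + 749.05 + 440.44 + 1072.56 = 2809.85
ΣP(Period 0)·Q(Period 1) = 3.28×28 + 7.27×52 + 7.88×71 + 2.28×182 + 2.00×436 = 91.84 + 378.04 + 559.48 + 414.96 + 872 = 2316.32
Index = 2809.85 / 2316.32 × 100 = 121.3066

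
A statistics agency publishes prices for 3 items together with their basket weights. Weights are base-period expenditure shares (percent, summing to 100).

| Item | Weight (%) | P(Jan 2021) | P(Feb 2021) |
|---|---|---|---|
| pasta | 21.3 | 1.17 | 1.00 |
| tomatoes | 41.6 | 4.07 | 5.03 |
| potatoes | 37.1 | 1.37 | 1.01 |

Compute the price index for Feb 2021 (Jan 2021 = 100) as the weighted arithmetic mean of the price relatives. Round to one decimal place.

pasta: 21.3 × (1.00/1.17) = 21.3 × 0.854701 = 18.2051
tomatoes: 41.6 × (5.03/4.07) = 41.6 × 1.235872 = 51.4123
potatoes: 37.1 × (1.01/1.37) = 37.1 × 0.737226 = 27.3511
Index = Σ wᵢ·(p₁ᵢ/p₀ᵢ) = 18.2051 + 51.4123 + 27.3511 = 96.9685

97.0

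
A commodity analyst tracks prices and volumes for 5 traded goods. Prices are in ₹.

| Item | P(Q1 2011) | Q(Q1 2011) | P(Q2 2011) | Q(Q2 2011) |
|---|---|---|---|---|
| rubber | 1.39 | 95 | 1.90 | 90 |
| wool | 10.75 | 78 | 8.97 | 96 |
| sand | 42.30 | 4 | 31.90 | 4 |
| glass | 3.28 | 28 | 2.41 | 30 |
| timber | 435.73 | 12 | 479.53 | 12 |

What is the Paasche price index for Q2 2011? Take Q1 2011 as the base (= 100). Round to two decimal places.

105.00

Paasche price index uses current-period quantities as weights.
ΣP(Q2 2011)·Q(Q2 2011) = 1.90×90 + 8.97×96 + 31.90×4 + 2.41×30 + 479.53×12 = 171 + 861.12 + 127.6 + 72.3 + 5754.36 = 6986.38
ΣP(Q1 2011)·Q(Q2 2011) = 1.39×90 + 10.75×96 + 42.30×4 + 3.28×30 + 435.73×12 = 125.1 + 1032 + 169.2 + 98.4 + 5228.76 = 6653.46
Index = 6986.38 / 6653.46 × 100 = 105.0037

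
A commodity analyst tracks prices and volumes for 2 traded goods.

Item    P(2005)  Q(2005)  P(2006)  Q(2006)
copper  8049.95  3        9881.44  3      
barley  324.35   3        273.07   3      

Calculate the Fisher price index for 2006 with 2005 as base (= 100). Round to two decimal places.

Laspeyres component (base-period weights):
ΣP(2006)Q(2005) = 9881.44×3 + 273.07×3 = 29644.32 + 819.21 = 30463.53
ΣP(2005)Q(2005) = 8049.95×3 + 324.35×3 = 24149.85 + 973.05 = 25122.9
L = 30463.53 / 25122.9 × 100 = 121.2580
Paasche component (current-period weights):
ΣP(2006)Q(2006) = 9881.44×3 + 273.07×3 = 29644.32 + 819.21 = 30463.53
ΣP(2005)Q(2006) = 8049.95×3 + 324.35×3 = 24149.85 + 973.05 = 25122.9
P = 30463.53 / 25122.9 × 100 = 121.2580
Fisher = √(L × P) = √(121.2580 × 121.2580) = 121.2580

121.26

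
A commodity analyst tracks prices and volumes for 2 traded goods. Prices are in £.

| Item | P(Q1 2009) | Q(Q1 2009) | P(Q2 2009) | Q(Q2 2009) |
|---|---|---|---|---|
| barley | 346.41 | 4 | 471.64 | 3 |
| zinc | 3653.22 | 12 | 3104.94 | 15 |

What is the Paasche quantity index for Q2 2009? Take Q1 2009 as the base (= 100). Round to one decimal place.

Paasche quantity index uses current-period prices as weights.
ΣP(Q2 2009)·Q(Q2 2009) = 471.64×3 + 3104.94×15 = 1414.92 + 46574.1 = 47989.02
ΣP(Q2 2009)·Q(Q1 2009) = 471.64×4 + 3104.94×12 = 1886.56 + 37259.28 = 39145.84
Index = 47989.02 / 39145.84 × 100 = 122.5903

122.6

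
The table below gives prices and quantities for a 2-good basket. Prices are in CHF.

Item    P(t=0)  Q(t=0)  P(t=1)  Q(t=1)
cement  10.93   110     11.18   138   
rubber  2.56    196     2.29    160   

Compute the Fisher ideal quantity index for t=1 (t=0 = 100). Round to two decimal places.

113.14

Laspeyres component (base-period weights):
ΣP(t=0)Q(t=1) = 10.93×138 + 2.56×160 = 1508.34 + 409.6 = 1917.94
ΣP(t=0)Q(t=0) = 10.93×110 + 2.56×196 = 1202.3 + 501.76 = 1704.06
L = 1917.94 / 1704.06 × 100 = 112.5512
Paasche component (current-period weights):
ΣP(t=1)Q(t=1) = 11.18×138 + 2.29×160 = 1542.84 + 366.4 = 1909.24
ΣP(t=1)Q(t=0) = 11.18×110 + 2.29×196 = 1229.8 + 448.84 = 1678.64
P = 1909.24 / 1678.64 × 100 = 113.7373
Fisher = √(L × P) = √(112.5512 × 113.7373) = 113.1427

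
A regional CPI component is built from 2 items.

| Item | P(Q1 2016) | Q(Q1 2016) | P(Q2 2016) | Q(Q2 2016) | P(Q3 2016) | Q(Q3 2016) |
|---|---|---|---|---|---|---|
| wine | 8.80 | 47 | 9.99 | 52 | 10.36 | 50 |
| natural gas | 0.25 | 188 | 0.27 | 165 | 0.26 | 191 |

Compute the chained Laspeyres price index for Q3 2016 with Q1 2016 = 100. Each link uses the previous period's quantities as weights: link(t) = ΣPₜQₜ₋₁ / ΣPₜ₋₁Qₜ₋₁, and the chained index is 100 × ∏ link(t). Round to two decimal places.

Link Q1 2016→Q2 2016:
ΣP(Q2 2016)Q(Q1 2016) = 9.99×47 + 0.27×188 = 469.53 + 50.76 = 520.29
ΣP(Q1 2016)Q(Q1 2016) = 8.80×47 + 0.25×188 = 413.6 + 47 = 460.6
link = 520.29/460.6 = 1.129592
Link Q2 2016→Q3 2016:
ΣP(Q3 2016)Q(Q2 2016) = 10.36×52 + 0.26×165 = 538.72 + 42.9 = 581.62
ΣP(Q2 2016)Q(Q2 2016) = 9.99×52 + 0.27×165 = 519.48 + 44.55 = 564.03
link = 581.62/564.03 = 1.031186
Chained index = 100 × 1.129592 × 1.031186 = 116.4820

116.48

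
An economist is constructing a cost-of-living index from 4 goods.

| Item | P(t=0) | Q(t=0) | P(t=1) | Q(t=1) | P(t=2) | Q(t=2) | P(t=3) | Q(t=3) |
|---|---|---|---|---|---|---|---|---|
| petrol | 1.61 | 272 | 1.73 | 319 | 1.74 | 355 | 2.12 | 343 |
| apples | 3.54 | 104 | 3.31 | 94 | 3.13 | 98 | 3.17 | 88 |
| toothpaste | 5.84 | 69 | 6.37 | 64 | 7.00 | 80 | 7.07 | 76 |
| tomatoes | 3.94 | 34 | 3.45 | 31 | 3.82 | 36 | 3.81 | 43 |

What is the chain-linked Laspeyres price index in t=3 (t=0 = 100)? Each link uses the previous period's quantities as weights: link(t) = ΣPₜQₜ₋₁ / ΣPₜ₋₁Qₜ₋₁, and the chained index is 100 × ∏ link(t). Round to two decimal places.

Link t=0→t=1:
ΣP(t=1)Q(t=0) = 1.73×272 + 3.31×104 + 6.37×69 + 3.45×34 = 470.56 + 344.24 + 439.53 + 117.3 = 1371.63
ΣP(t=0)Q(t=0) = 1.61×272 + 3.54×104 + 5.84×69 + 3.94×34 = 437.92 + 368.16 + 402.96 + 133.96 = 1343
link = 1371.63/1343 = 1.021318
Link t=1→t=2:
ΣP(t=2)Q(t=1) = 1.74×319 + 3.13×94 + 7.00×64 + 3.82×31 = 555.06 + 294.22 + 448 + 118.42 = 1415.7
ΣP(t=1)Q(t=1) = 1.73×319 + 3.31×94 + 6.37×64 + 3.45×31 = 551.87 + 311.14 + 407.68 + 106.95 = 1377.64
link = 1415.7/1377.64 = 1.027627
Link t=2→t=3:
ΣP(t=3)Q(t=2) = 2.12×355 + 3.17×98 + 7.07×80 + 3.81×36 = 752.6 + 310.66 + 565.6 + 137.16 = 1766.02
ΣP(t=2)Q(t=2) = 1.74×355 + 3.13×98 + 7.00×80 + 3.82×36 = 617.7 + 306.74 + 560 + 137.52 = 1621.96
link = 1766.02/1621.96 = 1.088818
Chained index = 100 × 1.021318 × 1.027627 × 1.088818 = 114.2752

114.28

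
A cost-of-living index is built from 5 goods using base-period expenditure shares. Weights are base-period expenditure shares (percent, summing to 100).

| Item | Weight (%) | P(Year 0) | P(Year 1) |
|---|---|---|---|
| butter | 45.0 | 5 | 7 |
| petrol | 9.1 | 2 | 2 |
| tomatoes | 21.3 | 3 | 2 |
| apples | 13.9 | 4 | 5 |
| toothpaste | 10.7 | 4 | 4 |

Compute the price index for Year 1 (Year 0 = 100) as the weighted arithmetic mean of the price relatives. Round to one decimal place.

butter: 45.0 × (7/5) = 45.0 × 1.400000 = 63.0000
petrol: 9.1 × (2/2) = 9.1 × 1.000000 = 9.1000
tomatoes: 21.3 × (2/3) = 21.3 × 0.666667 = 14.2000
apples: 13.9 × (5/4) = 13.9 × 1.250000 = 17.3750
toothpaste: 10.7 × (4/4) = 10.7 × 1.000000 = 10.7000
Index = Σ wᵢ·(p₁ᵢ/p₀ᵢ) = 63.0000 + 9.1000 + 14.2000 + 17.3750 + 10.7000 = 114.3750

114.4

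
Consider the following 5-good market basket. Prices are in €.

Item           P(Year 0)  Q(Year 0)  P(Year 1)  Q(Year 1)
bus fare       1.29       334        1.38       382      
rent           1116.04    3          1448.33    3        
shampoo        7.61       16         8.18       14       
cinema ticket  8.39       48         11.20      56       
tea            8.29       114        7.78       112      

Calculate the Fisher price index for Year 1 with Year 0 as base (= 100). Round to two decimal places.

Laspeyres component (base-period weights):
ΣP(Year 1)Q(Year 0) = 1.38×334 + 1448.33×3 + 8.18×16 + 11.20×48 + 7.78×114 = 460.92 + 4344.99 + 130.88 + 537.6 + 886.92 = 6361.31
ΣP(Year 0)Q(Year 0) = 1.29×334 + 1116.04×3 + 7.61×16 + 8.39×48 + 8.29×114 = 430.86 + 3348.12 + 121.76 + 402.72 + 945.06 = 5248.52
L = 6361.31 / 5248.52 × 100 = 121.2020
Paasche component (current-period weights):
ΣP(Year 1)Q(Year 1) = 1.38×382 + 1448.33×3 + 8.18×14 + 11.20×56 + 7.78×112 = 527.16 + 4344.99 + 114.52 + 627.2 + 871.36 = 6485.23
ΣP(Year 0)Q(Year 1) = 1.29×382 + 1116.04×3 + 7.61×14 + 8.39×56 + 8.29×112 = 492.78 + 3348.12 + 106.54 + 469.84 + 928.48 = 5345.76
P = 6485.23 / 5345.76 × 100 = 121.3154
Fisher = √(L × P) = √(121.2020 × 121.3154) = 121.2587

121.26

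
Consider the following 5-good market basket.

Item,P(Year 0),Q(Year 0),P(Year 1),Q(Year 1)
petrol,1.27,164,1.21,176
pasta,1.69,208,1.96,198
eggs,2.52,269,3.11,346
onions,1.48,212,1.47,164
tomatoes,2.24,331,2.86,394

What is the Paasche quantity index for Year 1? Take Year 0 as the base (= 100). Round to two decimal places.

112.74

Paasche quantity index uses current-period prices as weights.
ΣP(Year 1)·Q(Year 1) = 1.21×176 + 1.96×198 + 3.11×346 + 1.47×164 + 2.86×394 = 212.96 + 388.08 + 1076.06 + 241.08 + 1126.84 = 3045.02
ΣP(Year 1)·Q(Year 0) = 1.21×164 + 1.96×208 + 3.11×269 + 1.47×212 + 2.86×331 = 198.44 + 407.68 + 836.59 + 311.64 + 946.66 = 2701.01
Index = 3045.02 / 2701.01 × 100 = 112.7363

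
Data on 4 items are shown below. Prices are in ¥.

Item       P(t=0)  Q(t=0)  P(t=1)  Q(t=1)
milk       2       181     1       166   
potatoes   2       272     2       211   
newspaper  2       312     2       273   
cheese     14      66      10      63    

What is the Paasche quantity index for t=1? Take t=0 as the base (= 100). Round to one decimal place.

87.8

Paasche quantity index uses current-period prices as weights.
ΣP(t=1)·Q(t=1) = 1×166 + 2×211 + 2×273 + 10×63 = 166 + 422 + 546 + 630 = 1764
ΣP(t=1)·Q(t=0) = 1×181 + 2×272 + 2×312 + 10×66 = 181 + 544 + 624 + 660 = 2009
Index = 1764 / 2009 × 100 = 87.8049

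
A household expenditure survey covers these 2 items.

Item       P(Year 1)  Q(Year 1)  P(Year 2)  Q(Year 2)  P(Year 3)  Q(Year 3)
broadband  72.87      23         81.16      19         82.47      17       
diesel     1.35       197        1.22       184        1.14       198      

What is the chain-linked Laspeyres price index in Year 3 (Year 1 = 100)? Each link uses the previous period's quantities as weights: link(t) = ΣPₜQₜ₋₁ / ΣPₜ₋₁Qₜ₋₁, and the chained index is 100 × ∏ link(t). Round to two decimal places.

109.12

Link Year 1→Year 2:
ΣP(Year 2)Q(Year 1) = 81.16×23 + 1.22×197 = 1866.68 + 240.34 = 2107.02
ΣP(Year 1)Q(Year 1) = 72.87×23 + 1.35×197 = 1676.01 + 265.95 = 1941.96
link = 2107.02/1941.96 = 1.084997
Link Year 2→Year 3:
ΣP(Year 3)Q(Year 2) = 82.47×19 + 1.14×184 = 1566.93 + 209.76 = 1776.69
ΣP(Year 2)Q(Year 2) = 81.16×19 + 1.22×184 = 1542.04 + 224.48 = 1766.52
link = 1776.69/1766.52 = 1.005757
Chained index = 100 × 1.084997 × 1.005757 = 109.1243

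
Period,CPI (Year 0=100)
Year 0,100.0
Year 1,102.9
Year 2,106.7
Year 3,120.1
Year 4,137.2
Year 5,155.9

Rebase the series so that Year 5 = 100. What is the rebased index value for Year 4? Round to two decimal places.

88.01

Rebased(Year 4) = 137.2 / 155.9 × 100 = 88.0051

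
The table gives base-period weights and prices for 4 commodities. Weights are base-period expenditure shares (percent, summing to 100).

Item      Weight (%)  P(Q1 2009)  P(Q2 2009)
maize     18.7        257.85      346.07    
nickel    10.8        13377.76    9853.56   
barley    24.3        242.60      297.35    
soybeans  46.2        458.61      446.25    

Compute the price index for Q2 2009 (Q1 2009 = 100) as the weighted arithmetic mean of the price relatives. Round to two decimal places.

maize: 18.7 × (346.07/257.85) = 18.7 × 1.342137 = 25.0980
nickel: 10.8 × (9853.56/13377.76) = 10.8 × 0.736563 = 7.9549
barley: 24.3 × (297.35/242.60) = 24.3 × 1.225680 = 29.7840
soybeans: 46.2 × (446.25/458.61) = 46.2 × 0.973049 = 44.9549
Index = Σ wᵢ·(p₁ᵢ/p₀ᵢ) = 25.0980 + 7.9549 + 29.7840 + 44.9549 = 107.7917

107.79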